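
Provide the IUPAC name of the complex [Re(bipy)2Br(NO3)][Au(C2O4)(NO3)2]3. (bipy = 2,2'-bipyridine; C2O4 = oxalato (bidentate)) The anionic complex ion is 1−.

The complex anion is given as 1−; its ligand charges sum to -4, so Au = +3.
With 3 anions per cation, the cation must be 3×1 = 3+.
Cation: ligand charges sum to -2; for the ion to be 3+, Re = +5.

bis(2,2'-bipyridine)bromonitratorhenium(V) dinitratooxalatoaurate(III)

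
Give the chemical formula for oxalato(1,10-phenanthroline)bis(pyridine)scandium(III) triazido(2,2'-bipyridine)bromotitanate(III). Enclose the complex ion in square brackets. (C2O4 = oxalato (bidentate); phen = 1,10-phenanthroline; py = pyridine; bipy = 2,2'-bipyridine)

Cation [Sc…]: ligand charges -2, Sc(III) ⇒ ion charge 1+.
Anion [Ti…]: ligand charges -4, Ti(III) ⇒ ion charge 1−.
One 1+ cation balances one 1− anion.

[Sc(C2O4)(phen)(py)2][Ti(bipy)Br(N3)3]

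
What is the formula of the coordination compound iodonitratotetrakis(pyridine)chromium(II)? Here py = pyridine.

Ligands: 1 nitrato (NO3, -1), 1 iodo (I, -1), 4 pyridine (py, neutral). Ligand charge sum = -2.
With Cr in oxidation state +2, the complex ion is [Cr...].

[CrI(NO3)(py)4]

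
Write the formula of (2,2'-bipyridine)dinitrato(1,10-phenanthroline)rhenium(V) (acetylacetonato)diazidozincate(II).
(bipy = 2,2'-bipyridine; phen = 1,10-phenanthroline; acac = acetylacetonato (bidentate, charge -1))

Cation [Re…]: ligand charges -2, Re(V) ⇒ ion charge 3+.
Anion [Zn…]: ligand charges -3, Zn(II) ⇒ ion charge 1−.
One 3+ cation requires 3 of the 1− anion.

[Re(bipy)(NO3)2(phen)][Zn(acac)(N3)2]3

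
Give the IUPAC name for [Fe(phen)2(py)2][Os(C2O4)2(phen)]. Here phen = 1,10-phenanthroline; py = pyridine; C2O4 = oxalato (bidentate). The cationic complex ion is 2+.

bis(1,10-phenanthroline)bis(pyridine)iron(II) dioxalato(1,10-phenanthroline)osmate(II)

The complex cation is given as 2+; its ligand charges sum to 0, so Fe = +2.
A 1:1 salt means the anion carries the equal and opposite charge, 2−.
Anion: ligand charges sum to -4; for the ion to be 2−, Os = +2.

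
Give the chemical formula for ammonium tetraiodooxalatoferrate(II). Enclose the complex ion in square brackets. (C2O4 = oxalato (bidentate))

Ligands: 1 oxalato (C2O4, -2), 4 iodo (I, -1). Ligand charge sum = -6.
Charge balance with ammonium (+1) requires 1 complex ion per 4 ammonium.

(NH4)4[Fe(C2O4)I4]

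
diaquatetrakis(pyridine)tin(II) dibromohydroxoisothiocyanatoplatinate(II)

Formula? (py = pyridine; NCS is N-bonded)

Cation [Sn…]: ligand charges 0, Sn(II) ⇒ ion charge 2+.
Anion [Pt…]: ligand charges -4, Pt(II) ⇒ ion charge 2−.

[Sn(H2O)2(py)4][PtBr2(NCS)(OH)]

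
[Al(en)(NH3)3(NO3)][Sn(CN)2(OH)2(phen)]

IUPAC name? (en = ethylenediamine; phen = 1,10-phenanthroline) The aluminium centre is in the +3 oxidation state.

Both ions are complex: the cation is named first with the plain metal name, the anion second with the -ate form; each ion's ligands are alphabetised independently.
Al is given as +3; the cation's ligand charges sum to -1, so the complex cation is 2+.
A 1:1 salt means the anion carries the equal and opposite charge, 2−.
Anion: ligand charges sum to -4; for the ion to be 2−, Sn = +2.

triammine(ethylenediamine)nitratoaluminium(III) dicyanodihydroxo(1,10-phenanthroline)stannate(II)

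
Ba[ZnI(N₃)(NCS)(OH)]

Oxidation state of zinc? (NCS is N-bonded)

+2

1 barium outside the brackets (+2 each) → the complex ion is 2−.
Ligand charges: 1×NCS = -1; 1×I = -1; 1×OH = -1; 1×N3 = -1; sum -4.
Zn + (-4) = 2− ⇒ Zn is +2.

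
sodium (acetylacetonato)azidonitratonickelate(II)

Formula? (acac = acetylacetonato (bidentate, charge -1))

Ligands: 1 nitrato (NO3, -1), 1 acetylacetonato (acac, -1), 1 azido (N3, -1). Ligand charge sum = -3.
Charge balance with sodium (+1) requires 1 complex ion per 1 sodium.

Na[Ni(acac)(N3)(NO3)]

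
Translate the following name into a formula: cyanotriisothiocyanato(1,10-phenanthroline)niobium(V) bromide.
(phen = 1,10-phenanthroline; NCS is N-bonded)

[Nb(CN)(NCS)3(phen)]Br

Ligands: 1 1,10-phenanthroline (phen, neutral), 1 cyano (CN, -1), 3 isothiocyanato (NCS, -1). Ligand charge sum = -4.
With Nb in oxidation state +5, the complex ion is [Nb...]^1+.
Charge balance with bromide (-1) requires 1 complex ion per 1 bromide.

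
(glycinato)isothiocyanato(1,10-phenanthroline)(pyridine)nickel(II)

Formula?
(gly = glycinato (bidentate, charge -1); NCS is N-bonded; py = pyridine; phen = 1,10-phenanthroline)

Ligands: 1 glycinato (gly, -1), 1 isothiocyanato (NCS, -1), 1 pyridine (py, neutral), 1 1,10-phenanthroline (phen, neutral). Ligand charge sum = -2.
With Ni in oxidation state +2, the complex ion is [Ni...].

[Ni(gly)(NCS)(phen)(py)]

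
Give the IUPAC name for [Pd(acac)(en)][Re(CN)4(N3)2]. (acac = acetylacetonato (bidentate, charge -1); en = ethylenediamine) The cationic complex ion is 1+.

Both ions are complex: the cation is named first with the plain metal name, the anion second with the -ate form; each ion's ligands are alphabetised independently.
The complex cation is given as 1+; its ligand charges sum to -1, so Pd = +2.
A 1:1 salt means the anion carries the equal and opposite charge, 1−.
Anion: ligand charges sum to -6; for the ion to be 1−, Re = +5.

(acetylacetonato)(ethylenediamine)palladium(II) diazidotetracyanorhenate(V)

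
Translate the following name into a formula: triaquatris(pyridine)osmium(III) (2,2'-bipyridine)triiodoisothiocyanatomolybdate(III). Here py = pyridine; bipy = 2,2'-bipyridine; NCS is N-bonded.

[Os(H2O)3(py)3][Mo(bipy)I3(NCS)]3

Cation [Os…]: ligand charges 0, Os(III) ⇒ ion charge 3+.
Anion [Mo…]: ligand charges -4, Mo(III) ⇒ ion charge 1−.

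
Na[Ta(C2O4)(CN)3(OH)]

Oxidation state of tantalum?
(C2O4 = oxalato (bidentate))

1 sodium outside the brackets (+1 each) → the complex ion is 1−.
Ligand charges: 1×OH = -1; 3×CN = -3; 1×C2O4 = -2; sum -6.
Ta + (-6) = 1− ⇒ Ta is +5.

+5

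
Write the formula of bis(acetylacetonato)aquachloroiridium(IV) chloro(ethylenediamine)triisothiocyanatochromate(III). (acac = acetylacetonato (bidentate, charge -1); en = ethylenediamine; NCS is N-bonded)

Cation [Ir…]: ligand charges -3, Ir(IV) ⇒ ion charge 1+.
Anion [Cr…]: ligand charges -4, Cr(III) ⇒ ion charge 1−.
One 1+ cation balances one 1− anion.

[Ir(acac)2Cl(H2O)][CrCl(en)(NCS)3]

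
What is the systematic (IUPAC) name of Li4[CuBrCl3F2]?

lithium bromotrichlorodifluorocuprate(II)

The 4 lithium counter-ions carry a total charge of +4, so each complex ion is 4−.
Ligand charges: 1×bromo (-1 each), 3×chloro (-1 each), 2×fluoro (-1 each); total -6. So Cu + (-6) = 4−, giving Cu = +2.
Ligands are named alphabetically: bromo before chloro before fluoro.
The complex ion is anionic, so copper takes the -ate form cuprate(II).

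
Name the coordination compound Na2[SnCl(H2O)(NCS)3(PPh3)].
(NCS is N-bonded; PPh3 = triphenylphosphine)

The 2 sodium counter-ions carry a total charge of +2, so each complex ion is 2−.
Ligand charges: 1×chloro (-1 each), 1×aqua (neutral), 3×isothiocyanato (-1 each), 1×triphenylphosphine (neutral); total -4. So Sn + (-4) = 2−, giving Sn = +2.
The complex ion is anionic, so tin takes the -ate form stannate(II).

sodium aquachlorotriisothiocyanato(triphenylphosphine)stannate(II)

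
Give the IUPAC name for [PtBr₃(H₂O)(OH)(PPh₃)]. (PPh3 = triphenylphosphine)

There is no counter-ion, so the complex is neutral overall.
Ligand charges: 1×hydroxo (-1 each), 1×aqua (neutral), 3×bromo (-1 each), 1×triphenylphosphine (neutral); total -4. So Pt + (-4) = 0, giving Pt = +4.
Ligands are named alphabetically: aqua before bromo before hydroxo before triphenylphosphine.

aquatribromohydroxo(triphenylphosphine)platinum(IV)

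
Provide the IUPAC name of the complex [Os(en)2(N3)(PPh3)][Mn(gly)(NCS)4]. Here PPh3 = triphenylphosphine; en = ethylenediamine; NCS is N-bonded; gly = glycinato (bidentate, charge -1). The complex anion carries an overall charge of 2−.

Both ions are complex: the cation is named first with the plain metal name, the anion second with the -ate form; each ion's ligands are alphabetised independently.
The complex anion is given as 2−; its ligand charges sum to -5, so Mn = +3.
A 1:1 salt means the cation carries the equal and opposite charge, 2+.
Cation: ligand charges sum to -1; for the ion to be 2+, Os = +3.

azidobis(ethylenediamine)(triphenylphosphine)osmium(III) (glycinato)tetraisothiocyanatomanganate(III)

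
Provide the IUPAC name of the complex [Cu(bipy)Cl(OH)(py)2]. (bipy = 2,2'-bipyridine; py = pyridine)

There is no counter-ion, so the complex is neutral overall.
Ligand charges: 1×hydroxo (-1 each), 1×chloro (-1 each), 1×2,2'-bipyridine (neutral), 2×pyridine (neutral); total -2. So Cu + (-2) = 0, giving Cu = +2.
Ligands are named alphabetically: bipyridine before chloro before hydroxo before pyridine.

(2,2'-bipyridine)chlorohydroxobis(pyridine)copper(II)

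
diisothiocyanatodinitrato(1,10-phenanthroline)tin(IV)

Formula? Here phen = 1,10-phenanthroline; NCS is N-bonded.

Ligands: 1 1,10-phenanthroline (phen, neutral), 2 isothiocyanato (NCS, -1), 2 nitrato (NO3, -1). Ligand charge sum = -4.
With Sn in oxidation state +4, the complex ion is [Sn...].

[Sn(NCS)2(NO3)2(phen)]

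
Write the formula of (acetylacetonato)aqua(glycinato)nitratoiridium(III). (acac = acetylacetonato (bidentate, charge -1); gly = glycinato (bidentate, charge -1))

[Ir(acac)(gly)(H2O)(NO3)]

Ligands: 1 aqua (H2O, neutral), 1 acetylacetonato (acac, -1), 1 glycinato (gly, -1), 1 nitrato (NO3, -1). Ligand charge sum = -3.
With Ir in oxidation state +3, the complex ion is [Ir...].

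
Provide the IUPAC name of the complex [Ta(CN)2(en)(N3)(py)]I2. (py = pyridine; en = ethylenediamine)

The 2 iodide counter-ions carry a total charge of -2, so each complex ion is 2+.
Ligand charges: 1×azido (-1 each), 2×cyano (-1 each), 1×pyridine (neutral), 1×ethylenediamine (neutral); total -3. So Ta + (-3) = 2+, giving Ta = +5.
Ligands are named alphabetically: azido before cyano before ethylenediamine before pyridine.

azidodicyano(ethylenediamine)(pyridine)tantalum(V) iodide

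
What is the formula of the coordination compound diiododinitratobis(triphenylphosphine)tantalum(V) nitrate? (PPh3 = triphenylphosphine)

Ligands: 2 nitrato (NO3, -1), 2 iodo (I, -1), 2 triphenylphosphine (PPh3, neutral). Ligand charge sum = -4.
With Ta in oxidation state +5, the complex ion is [Ta...]^1+.
Charge balance with nitrate (-1) requires 1 complex ion per 1 nitrate.

[TaI2(NO3)2(PPh3)2]NO3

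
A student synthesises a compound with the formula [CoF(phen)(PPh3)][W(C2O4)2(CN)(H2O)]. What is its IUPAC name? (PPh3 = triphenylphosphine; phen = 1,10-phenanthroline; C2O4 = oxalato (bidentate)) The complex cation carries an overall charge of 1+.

fluoro(1,10-phenanthroline)(triphenylphosphine)cobalt(II) aquacyanodioxalatotungstate(IV)

Both ions are complex: the cation is named first with the plain metal name, the anion second with the -ate form; each ion's ligands are alphabetised independently.
The complex cation is given as 1+; its ligand charges sum to -1, so Co = +2.
A 1:1 salt means the anion carries the equal and opposite charge, 1−.
Anion: ligand charges sum to -5; for the ion to be 1−, W = +4.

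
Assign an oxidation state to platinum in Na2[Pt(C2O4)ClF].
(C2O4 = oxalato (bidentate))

+2

2 sodium outside the brackets (+1 each) → the complex ion is 2−.
Ligand charges: 1×C2O4 = -2; 1×F = -1; 1×Cl = -1; sum -4.
Pt + (-4) = 2− ⇒ Pt is +2.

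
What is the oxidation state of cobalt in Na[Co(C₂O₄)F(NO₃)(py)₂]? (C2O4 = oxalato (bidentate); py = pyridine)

+3

1 sodium outside the brackets (+1 each) → the complex ion is 1−.
Ligand charges: 1×C2O4 = -2; 1×NO3 = -1; 2×py neutral; 1×F = -1; sum -4.
Co + (-4) = 1− ⇒ Co is +3.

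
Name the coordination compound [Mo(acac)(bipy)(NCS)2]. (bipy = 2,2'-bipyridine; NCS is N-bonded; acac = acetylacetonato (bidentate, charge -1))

There is no counter-ion, so the complex is neutral overall.
Ligand charges: 1×2,2'-bipyridine (neutral), 2×isothiocyanato (-1 each), 1×acetylacetonato (-1 each); total -3. So Mo + (-3) = 0, giving Mo = +3.
Ligands are named alphabetically: acetylacetonato before bipyridine before isothiocyanato.

(acetylacetonato)(2,2'-bipyridine)diisothiocyanatomolybdenum(III)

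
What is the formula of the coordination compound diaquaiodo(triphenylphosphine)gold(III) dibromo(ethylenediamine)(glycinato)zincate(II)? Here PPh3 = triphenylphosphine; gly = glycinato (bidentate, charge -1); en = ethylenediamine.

[Au(H2O)2I(PPh3)][ZnBr2(en)(gly)]2

Cation [Au…]: ligand charges -1, Au(III) ⇒ ion charge 2+.
Anion [Zn…]: ligand charges -3, Zn(II) ⇒ ion charge 1−.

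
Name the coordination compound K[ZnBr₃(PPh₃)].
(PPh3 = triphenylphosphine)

potassium tribromo(triphenylphosphine)zincate(II)

The 1 potassium counter-ion carries a total charge of +1, so each complex ion is 1−.
Ligand charges: 3×bromo (-1 each), 1×triphenylphosphine (neutral); total -3. So Zn + (-3) = 1−, giving Zn = +2.
The complex ion is anionic, so zinc takes the -ate form zincate(II).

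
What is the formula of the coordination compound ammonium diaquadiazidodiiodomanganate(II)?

Ligands: 2 iodo (I, -1), 2 azido (N3, -1), 2 aqua (H2O, neutral). Ligand charge sum = -4.
With Mn in oxidation state +2, the complex ion is [Mn...]^2−.
Charge balance with ammonium (+1) requires 1 complex ion per 2 ammonium.

(NH4)2[Mn(H2O)2I2(N3)2]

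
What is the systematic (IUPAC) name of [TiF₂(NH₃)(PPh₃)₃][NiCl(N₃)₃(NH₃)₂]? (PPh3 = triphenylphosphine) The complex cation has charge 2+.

amminedifluorotris(triphenylphosphine)titanium(IV) diamminetriazidochloronickelate(II)

Both ions are complex: the cation is named first with the plain metal name, the anion second with the -ate form; each ion's ligands are alphabetised independently.
The complex cation is given as 2+; its ligand charges sum to -2, so Ti = +4.
A 1:1 salt means the anion carries the equal and opposite charge, 2−.
Anion: ligand charges sum to -4; for the ion to be 2−, Ni = +2.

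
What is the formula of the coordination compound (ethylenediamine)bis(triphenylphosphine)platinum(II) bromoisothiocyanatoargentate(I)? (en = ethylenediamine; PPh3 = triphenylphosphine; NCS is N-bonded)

[Pt(en)(PPh3)2][AgBr(NCS)]2

Cation [Pt…]: ligand charges 0, Pt(II) ⇒ ion charge 2+.
Anion [Ag…]: ligand charges -2, Ag(I) ⇒ ion charge 1−.
One 2+ cation requires 2 of the 1− anion.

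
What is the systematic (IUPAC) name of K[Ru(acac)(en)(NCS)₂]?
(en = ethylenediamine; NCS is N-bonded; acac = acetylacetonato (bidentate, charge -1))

potassium (acetylacetonato)(ethylenediamine)diisothiocyanatoruthenate(II)

The 1 potassium counter-ion carries a total charge of +1, so each complex ion is 1−.
Ligand charges: 1×ethylenediamine (neutral), 2×isothiocyanato (-1 each), 1×acetylacetonato (-1 each); total -3. So Ru + (-3) = 1−, giving Ru = +2.
Ligands are named alphabetically: acetylacetonato before ethylenediamine before isothiocyanato.
The complex ion is anionic, so ruthenium takes the -ate form ruthenate(II).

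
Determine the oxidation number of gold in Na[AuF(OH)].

+1

1 sodium outside the brackets (+1 each) → the complex ion is 1−.
Ligand charges: 1×F = -1; 1×OH = -1; sum -2.
Au + (-2) = 1− ⇒ Au is +1.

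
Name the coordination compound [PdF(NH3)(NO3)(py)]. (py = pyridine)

amminefluoronitrato(pyridine)palladium(II)

There is no counter-ion, so the complex is neutral overall.
Ligand charges: 1×nitrato (-1 each), 1×fluoro (-1 each), 1×ammine (neutral), 1×pyridine (neutral); total -2. So Pd + (-2) = 0, giving Pd = +2.
Ligands are named alphabetically: ammine before fluoro before nitrato before pyridine.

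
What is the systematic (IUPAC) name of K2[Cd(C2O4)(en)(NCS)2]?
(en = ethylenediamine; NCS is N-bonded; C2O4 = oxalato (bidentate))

The 2 potassium counter-ions carry a total charge of +2, so each complex ion is 2−.
Ligand charges: 1×ethylenediamine (neutral), 2×isothiocyanato (-1 each), 1×oxalato (-2 each); total -4. So Cd + (-4) = 2−, giving Cd = +2.
Ligands are named alphabetically: ethylenediamine before isothiocyanato before oxalato.
The complex ion is anionic, so cadmium takes the -ate form cadmate(II).

potassium (ethylenediamine)diisothiocyanatooxalatocadmate(II)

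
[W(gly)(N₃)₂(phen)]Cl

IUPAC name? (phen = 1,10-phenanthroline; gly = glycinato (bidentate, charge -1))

The 1 chloride counter-ion carries a total charge of -1, so each complex ion is 1+.
Ligand charges: 2×azido (-1 each), 1×1,10-phenanthroline (neutral), 1×glycinato (-1 each); total -3. So W + (-3) = 1+, giving W = +4.
Ligands are named alphabetically: azido before glycinato before phenanthroline.

diazido(glycinato)(1,10-phenanthroline)tungsten(IV) chloride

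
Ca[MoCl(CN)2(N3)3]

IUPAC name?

calcium triazidochlorodicyanomolybdate(IV)

The 1 calcium counter-ion carries a total charge of +2, so each complex ion is 2−.
Ligand charges: 1×chloro (-1 each), 2×cyano (-1 each), 3×azido (-1 each); total -6. So Mo + (-6) = 2−, giving Mo = +4.
Ligands are named alphabetically: azido before chloro before cyano.
The complex ion is anionic, so molybdenum takes the -ate form molybdate(IV).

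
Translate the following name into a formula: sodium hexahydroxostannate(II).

Na4[Sn(OH)6]

Ligands: 6 hydroxo (OH, -1). Ligand charge sum = -6.
With Sn in oxidation state +2, the complex ion is [Sn...]^4−.
Charge balance with sodium (+1) requires 1 complex ion per 4 sodium.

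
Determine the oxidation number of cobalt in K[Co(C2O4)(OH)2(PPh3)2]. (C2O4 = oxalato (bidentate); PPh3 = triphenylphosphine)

+3

1 potassium outside the brackets (+1 each) → the complex ion is 1−.
Ligand charges: 1×C2O4 = -2; 2×OH = -2; 2×PPh3 neutral; sum -4.
Co + (-4) = 1− ⇒ Co is +3.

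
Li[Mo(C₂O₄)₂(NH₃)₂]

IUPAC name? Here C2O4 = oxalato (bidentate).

The 1 lithium counter-ion carries a total charge of +1, so each complex ion is 1−.
Ligand charges: 2×oxalato (-2 each), 2×ammine (neutral); total -4. So Mo + (-4) = 1−, giving Mo = +3.
Ligands are named alphabetically: ammine before oxalato.
The complex ion is anionic, so molybdenum takes the -ate form molybdate(III).

lithium diamminedioxalatomolybdate(III)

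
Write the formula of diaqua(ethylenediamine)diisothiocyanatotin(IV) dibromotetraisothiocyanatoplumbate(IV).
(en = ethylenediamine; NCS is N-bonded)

Cation [Sn…]: ligand charges -2, Sn(IV) ⇒ ion charge 2+.
Anion [Pb…]: ligand charges -6, Pb(IV) ⇒ ion charge 2−.

[Sn(en)(H2O)2(NCS)2][PbBr2(NCS)4]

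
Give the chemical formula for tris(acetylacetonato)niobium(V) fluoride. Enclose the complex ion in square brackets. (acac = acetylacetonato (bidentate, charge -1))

Ligands: 3 acetylacetonato (acac, -1). Ligand charge sum = -3.
Charge balance with fluoride (-1) requires 1 complex ion per 2 fluoride.

[Nb(acac)3]F2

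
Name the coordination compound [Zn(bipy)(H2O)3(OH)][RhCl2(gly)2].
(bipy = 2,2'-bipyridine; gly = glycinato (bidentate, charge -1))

triaqua(2,2'-bipyridine)hydroxozinc(II) dichlorobis(glycinato)rhodate(III)

Zinc is always +2 in its complexes; the cation's ligand charges sum to -1, so the complex cation is 1+.
A 1:1 salt means the anion carries the equal and opposite charge, 1−.
Anion: ligand charges sum to -4; for the ion to be 1−, Rh = +3.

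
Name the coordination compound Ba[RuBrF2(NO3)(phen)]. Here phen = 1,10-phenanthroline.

barium bromodifluoronitrato(1,10-phenanthroline)ruthenate(II)

The 1 barium counter-ion carries a total charge of +2, so each complex ion is 2−.
Ligand charges: 1×1,10-phenanthroline (neutral), 2×fluoro (-1 each), 1×nitrato (-1 each), 1×bromo (-1 each); total -4. So Ru + (-4) = 2−, giving Ru = +2.
Ligands are named alphabetically: bromo before fluoro before nitrato before phenanthroline.
The complex ion is anionic, so ruthenium takes the -ate form ruthenate(II).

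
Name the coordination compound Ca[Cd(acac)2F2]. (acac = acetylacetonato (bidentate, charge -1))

The 1 calcium counter-ion carries a total charge of +2, so each complex ion is 2−.
Ligand charges: 2×fluoro (-1 each), 2×acetylacetonato (-1 each); total -4. So Cd + (-4) = 2−, giving Cd = +2.
The complex ion is anionic, so cadmium takes the -ate form cadmate(II).

calcium bis(acetylacetonato)difluorocadmate(II)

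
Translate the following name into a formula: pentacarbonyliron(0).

[Fe(CO)5]

Ligands: 5 carbonyl (CO, neutral). Ligand charge sum = 0.
With Fe in oxidation state 0, the complex ion is [Fe...].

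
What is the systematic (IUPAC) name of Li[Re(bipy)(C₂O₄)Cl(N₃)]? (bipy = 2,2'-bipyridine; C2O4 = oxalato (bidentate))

The 1 lithium counter-ion carries a total charge of +1, so each complex ion is 1−.
Ligand charges: 1×chloro (-1 each), 1×azido (-1 each), 1×2,2'-bipyridine (neutral), 1×oxalato (-2 each); total -4. So Re + (-4) = 1−, giving Re = +3.
Ligands are named alphabetically: azido before bipyridine before chloro before oxalato.
The complex ion is anionic, so rhenium takes the -ate form rhenate(III).

lithium azido(2,2'-bipyridine)chlorooxalatorhenate(III)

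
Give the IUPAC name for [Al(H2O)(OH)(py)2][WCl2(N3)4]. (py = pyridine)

aquahydroxobis(pyridine)aluminium(III) tetraazidodichlorotungstate(IV)

Both ions are complex: the cation is named first with the plain metal name, the anion second with the -ate form; each ion's ligands are alphabetised independently.
Aluminium is always +3 in its complexes; the cation's ligand charges sum to -1, so the complex cation is 2+.
A 1:1 salt means the anion carries the equal and opposite charge, 2−.
Anion: ligand charges sum to -6; for the ion to be 2−, W = +4.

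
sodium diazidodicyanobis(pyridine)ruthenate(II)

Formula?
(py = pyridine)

Na2[Ru(CN)2(N3)2(py)2]

Ligands: 2 cyano (CN, -1), 2 azido (N3, -1), 2 pyridine (py, neutral). Ligand charge sum = -4.
With Ru in oxidation state +2, the complex ion is [Ru...]^2−.
Charge balance with sodium (+1) requires 1 complex ion per 2 sodium.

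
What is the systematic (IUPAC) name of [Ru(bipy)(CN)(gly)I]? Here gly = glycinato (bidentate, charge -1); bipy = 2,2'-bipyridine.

(2,2'-bipyridine)cyano(glycinato)iodoruthenium(III)

There is no counter-ion, so the complex is neutral overall.
Ligand charges: 1×iodo (-1 each), 1×cyano (-1 each), 1×glycinato (-1 each), 1×2,2'-bipyridine (neutral); total -3. So Ru + (-3) = 0, giving Ru = +3.
Ligands are named alphabetically: bipyridine before cyano before glycinato before iodo.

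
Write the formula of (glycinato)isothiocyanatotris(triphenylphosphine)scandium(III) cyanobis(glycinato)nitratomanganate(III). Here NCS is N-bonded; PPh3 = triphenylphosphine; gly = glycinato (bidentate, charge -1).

Cation [Sc…]: ligand charges -2, Sc(III) ⇒ ion charge 1+.
Anion [Mn…]: ligand charges -4, Mn(III) ⇒ ion charge 1−.

[Sc(gly)(NCS)(PPh3)3][Mn(CN)(gly)2(NO3)]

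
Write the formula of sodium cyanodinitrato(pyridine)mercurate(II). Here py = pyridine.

Ligands: 1 pyridine (py, neutral), 1 cyano (CN, -1), 2 nitrato (NO3, -1). Ligand charge sum = -3.
With Hg in oxidation state +2, the complex ion is [Hg...]^1−.
Charge balance with sodium (+1) requires 1 complex ion per 1 sodium.

Na[Hg(CN)(NO3)2(py)]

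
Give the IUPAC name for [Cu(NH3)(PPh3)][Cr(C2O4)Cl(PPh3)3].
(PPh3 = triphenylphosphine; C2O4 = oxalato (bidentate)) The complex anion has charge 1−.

ammine(triphenylphosphine)copper(I) chlorooxalatotris(triphenylphosphine)chromate(II)

The complex anion is given as 1−; its ligand charges sum to -3, so Cr = +2.
A 1:1 salt means the cation carries the equal and opposite charge, 1+.
Cation: ligand charges sum to 0; for the ion to be 1+, Cu = +1.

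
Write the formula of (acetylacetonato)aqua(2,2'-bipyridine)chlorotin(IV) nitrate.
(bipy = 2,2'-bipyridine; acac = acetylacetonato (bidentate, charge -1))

[Sn(acac)(bipy)Cl(H2O)](NO3)2

Ligands: 1 aqua (H2O, neutral), 1 chloro (Cl, -1), 1 2,2'-bipyridine (bipy, neutral), 1 acetylacetonato (acac, -1). Ligand charge sum = -2.
With Sn in oxidation state +4, the complex ion is [Sn...]^2+.
Charge balance with nitrate (-1) requires 1 complex ion per 2 nitrate.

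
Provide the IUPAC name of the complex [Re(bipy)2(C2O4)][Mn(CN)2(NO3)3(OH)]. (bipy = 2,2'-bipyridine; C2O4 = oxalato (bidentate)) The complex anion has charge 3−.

Both ions are complex: the cation is named first with the plain metal name, the anion second with the -ate form; each ion's ligands are alphabetised independently.
The complex anion is given as 3−; its ligand charges sum to -6, so Mn = +3.
A 1:1 salt means the cation carries the equal and opposite charge, 3+.
Cation: ligand charges sum to -2; for the ion to be 3+, Re = +5.

bis(2,2'-bipyridine)oxalatorhenium(V) dicyanohydroxotrinitratomanganate(III)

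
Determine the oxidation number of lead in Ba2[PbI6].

+2

2 barium outside the brackets (+2 each) → the complex ion is 4−.
Ligand charges: 6×I = -6; sum -6.
Pb + (-6) = 4− ⇒ Pb is +2.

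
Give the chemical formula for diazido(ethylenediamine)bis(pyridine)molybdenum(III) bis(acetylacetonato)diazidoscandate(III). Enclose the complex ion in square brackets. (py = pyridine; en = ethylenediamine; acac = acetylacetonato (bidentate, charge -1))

Cation [Mo…]: ligand charges -2, Mo(III) ⇒ ion charge 1+.
Anion [Sc…]: ligand charges -4, Sc(III) ⇒ ion charge 1−.
One 1+ cation balances one 1− anion.

[Mo(en)(N3)2(py)2][Sc(acac)2(N3)2]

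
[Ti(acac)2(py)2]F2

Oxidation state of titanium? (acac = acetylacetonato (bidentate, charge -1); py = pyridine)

+4

2 fluoride outside the brackets (-1 each) → the complex ion is 2+.
Ligand charges: 2×acac = -2; 2×py neutral; sum -2.
Ti + (-2) = 2+ ⇒ Ti is +4.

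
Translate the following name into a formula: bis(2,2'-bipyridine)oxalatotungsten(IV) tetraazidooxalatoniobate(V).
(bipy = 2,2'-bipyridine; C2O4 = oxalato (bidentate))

Cation [W…]: ligand charges -2, W(IV) ⇒ ion charge 2+.
Anion [Nb…]: ligand charges -6, Nb(V) ⇒ ion charge 1−.
One 2+ cation requires 2 of the 1− anion.

[W(bipy)2(C2O4)][Nb(C2O4)(N3)4]2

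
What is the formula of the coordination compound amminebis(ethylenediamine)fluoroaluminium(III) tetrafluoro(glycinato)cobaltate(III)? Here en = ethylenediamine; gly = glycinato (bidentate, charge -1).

[Al(en)2F(NH3)][CoF4(gly)]

Cation [Al…]: ligand charges -1, Al(III) ⇒ ion charge 2+.
Anion [Co…]: ligand charges -5, Co(III) ⇒ ion charge 2−.
One 2+ cation balances one 2− anion.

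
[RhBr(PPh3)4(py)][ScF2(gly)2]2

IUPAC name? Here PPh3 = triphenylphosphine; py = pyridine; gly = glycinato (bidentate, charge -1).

bromo(pyridine)tetrakis(triphenylphosphine)rhodium(III) difluorobis(glycinato)scandate(III)

Both ions are complex: the cation is named first with the plain metal name, the anion second with the -ate form; each ion's ligands are alphabetised independently.
Scandium is always +3 in its complexes; the anion's ligand charges sum to -4, so the complex anion is 1−.
With 2 anions per cation, the cation must be 2×1 = 2+.
Cation: ligand charges sum to -1; for the ion to be 2+, Rh = +3.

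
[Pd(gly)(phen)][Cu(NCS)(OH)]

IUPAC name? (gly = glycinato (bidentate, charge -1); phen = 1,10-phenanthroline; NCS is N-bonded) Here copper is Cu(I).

Both ions are complex: the cation is named first with the plain metal name, the anion second with the -ate form; each ion's ligands are alphabetised independently.
Cu is given as +1; the anion's ligand charges sum to -2, so the complex anion is 1−.
A 1:1 salt means the cation carries the equal and opposite charge, 1+.
Cation: ligand charges sum to -1; for the ion to be 1+, Pd = +2.

(glycinato)(1,10-phenanthroline)palladium(II) hydroxoisothiocyanatocuprate(I)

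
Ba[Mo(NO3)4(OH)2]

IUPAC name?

barium dihydroxotetranitratomolybdate(IV)

The 1 barium counter-ion carries a total charge of +2, so each complex ion is 2−.
Ligand charges: 4×nitrato (-1 each), 2×hydroxo (-1 each); total -6. So Mo + (-6) = 2−, giving Mo = +4.
The complex ion is anionic, so molybdenum takes the -ate form molybdate(IV).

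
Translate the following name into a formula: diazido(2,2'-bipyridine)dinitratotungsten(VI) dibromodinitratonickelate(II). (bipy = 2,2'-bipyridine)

Cation [W…]: ligand charges -4, W(VI) ⇒ ion charge 2+.
Anion [Ni…]: ligand charges -4, Ni(II) ⇒ ion charge 2−.
One 2+ cation balances one 2− anion.

[W(bipy)(N3)2(NO3)2][NiBr2(NO3)2]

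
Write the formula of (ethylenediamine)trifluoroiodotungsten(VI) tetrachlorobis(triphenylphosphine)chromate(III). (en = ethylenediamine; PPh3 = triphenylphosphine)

[W(en)F3I][CrCl4(PPh3)2]2

Cation [W…]: ligand charges -4, W(VI) ⇒ ion charge 2+.
Anion [Cr…]: ligand charges -4, Cr(III) ⇒ ion charge 1−.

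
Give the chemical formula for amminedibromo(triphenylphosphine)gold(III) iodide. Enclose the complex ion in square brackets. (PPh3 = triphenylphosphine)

[AuBr2(NH3)(PPh3)]I

Ligands: 1 triphenylphosphine (PPh3, neutral), 1 ammine (NH3, neutral), 2 bromo (Br, -1). Ligand charge sum = -2.
Charge balance with iodide (-1) requires 1 complex ion per 1 iodide.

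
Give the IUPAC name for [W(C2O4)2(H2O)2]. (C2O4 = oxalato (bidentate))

diaquadioxalatotungsten(IV)

There is no counter-ion, so the complex is neutral overall.
Ligand charges: 2×aqua (neutral), 2×oxalato (-2 each); total -4. So W + (-4) = 0, giving W = +4.
Ligands are named alphabetically: aqua before oxalato.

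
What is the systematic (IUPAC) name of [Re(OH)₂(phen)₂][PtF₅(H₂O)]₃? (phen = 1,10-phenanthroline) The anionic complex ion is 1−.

The complex anion is given as 1−; its ligand charges sum to -5, so Pt = +4.
With 3 anions per cation, the cation must be 3×1 = 3+.
Cation: ligand charges sum to -2; for the ion to be 3+, Re = +5.

dihydroxobis(1,10-phenanthroline)rhenium(V) aquapentafluoroplatinate(IV)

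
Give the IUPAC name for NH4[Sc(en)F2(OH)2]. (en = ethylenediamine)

ammonium (ethylenediamine)difluorodihydroxoscandate(III)

The 1 ammonium counter-ion carries a total charge of +1, so each complex ion is 1−.
Ligand charges: 1×ethylenediamine (neutral), 2×fluoro (-1 each), 2×hydroxo (-1 each); total -4. So Sc + (-4) = 1−, giving Sc = +3.
The complex ion is anionic, so scandium takes the -ate form scandate(III).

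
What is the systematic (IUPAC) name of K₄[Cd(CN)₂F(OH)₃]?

The 4 potassium counter-ions carry a total charge of +4, so each complex ion is 4−.
Ligand charges: 2×cyano (-1 each), 1×fluoro (-1 each), 3×hydroxo (-1 each); total -6. So Cd + (-6) = 4−, giving Cd = +2.
Ligands are named alphabetically: cyano before fluoro before hydroxo.
The complex ion is anionic, so cadmium takes the -ate form cadmate(II).

potassium dicyanofluorotrihydroxocadmate(II)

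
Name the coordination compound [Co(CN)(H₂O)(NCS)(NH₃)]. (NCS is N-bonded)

ammineaquacyanoisothiocyanatocobalt(II)

There is no counter-ion, so the complex is neutral overall.
Ligand charges: 1×aqua (neutral), 1×ammine (neutral), 1×cyano (-1 each), 1×isothiocyanato (-1 each); total -2. So Co + (-2) = 0, giving Co = +2.
Ligands are named alphabetically: ammine before aqua before cyano before isothiocyanato.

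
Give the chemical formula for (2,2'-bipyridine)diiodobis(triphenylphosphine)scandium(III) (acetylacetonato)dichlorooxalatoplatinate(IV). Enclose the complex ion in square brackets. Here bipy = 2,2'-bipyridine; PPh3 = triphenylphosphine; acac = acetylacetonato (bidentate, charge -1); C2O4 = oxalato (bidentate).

[Sc(bipy)I2(PPh3)2][Pt(acac)(C2O4)Cl2]

Cation [Sc…]: ligand charges -2, Sc(III) ⇒ ion charge 1+.
Anion [Pt…]: ligand charges -5, Pt(IV) ⇒ ion charge 1−.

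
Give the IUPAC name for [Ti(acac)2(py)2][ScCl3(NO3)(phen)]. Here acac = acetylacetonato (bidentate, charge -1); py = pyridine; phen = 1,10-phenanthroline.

bis(acetylacetonato)bis(pyridine)titanium(III) trichloronitrato(1,10-phenanthroline)scandate(III)

Both ions are complex: the cation is named first with the plain metal name, the anion second with the -ate form; each ion's ligands are alphabetised independently.
Scandium is always +3 in its complexes; the anion's ligand charges sum to -4, so the complex anion is 1−.
A 1:1 salt means the cation carries the equal and opposite charge, 1+.
Cation: ligand charges sum to -2; for the ion to be 1+, Ti = +3.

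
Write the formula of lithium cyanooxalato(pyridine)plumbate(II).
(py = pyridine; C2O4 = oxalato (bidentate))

Li[Pb(C2O4)(CN)(py)]

Ligands: 1 cyano (CN, -1), 1 pyridine (py, neutral), 1 oxalato (C2O4, -2). Ligand charge sum = -3.
With Pb in oxidation state +2, the complex ion is [Pb...]^1−.
Charge balance with lithium (+1) requires 1 complex ion per 1 lithium.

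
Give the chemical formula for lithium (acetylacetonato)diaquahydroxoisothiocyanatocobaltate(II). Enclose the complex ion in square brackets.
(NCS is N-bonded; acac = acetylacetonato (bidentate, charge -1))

Ligands: 1 hydroxo (OH, -1), 1 isothiocyanato (NCS, -1), 2 aqua (H2O, neutral), 1 acetylacetonato (acac, -1). Ligand charge sum = -3.
With Co in oxidation state +2, the complex ion is [Co...]^1−.
Charge balance with lithium (+1) requires 1 complex ion per 1 lithium.

Li[Co(acac)(H2O)2(NCS)(OH)]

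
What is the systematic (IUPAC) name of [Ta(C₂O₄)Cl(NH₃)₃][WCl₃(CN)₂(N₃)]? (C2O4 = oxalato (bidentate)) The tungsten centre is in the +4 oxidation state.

triamminechlorooxalatotantalum(V) azidotrichlorodicyanotungstate(IV)

Both ions are complex: the cation is named first with the plain metal name, the anion second with the -ate form; each ion's ligands are alphabetised independently.
W is given as +4; the anion's ligand charges sum to -6, so the complex anion is 2−.
A 1:1 salt means the cation carries the equal and opposite charge, 2+.
Cation: ligand charges sum to -3; for the ion to be 2+, Ta = +5.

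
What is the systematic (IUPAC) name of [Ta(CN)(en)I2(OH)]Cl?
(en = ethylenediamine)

cyano(ethylenediamine)hydroxodiiodotantalum(V) chloride

The 1 chloride counter-ion carries a total charge of -1, so each complex ion is 1+.
Ligand charges: 1×hydroxo (-1 each), 1×cyano (-1 each), 1×ethylenediamine (neutral), 2×iodo (-1 each); total -4. So Ta + (-4) = 1+, giving Ta = +5.
Ligands are named alphabetically: cyano before ethylenediamine before hydroxo before iodo.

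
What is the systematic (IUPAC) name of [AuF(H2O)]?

aquafluorogold(I)

There is no counter-ion, so the complex is neutral overall.
Ligand charges: 1×aqua (neutral), 1×fluoro (-1 each); total -1. So Au + (-1) = 0, giving Au = +1.
Ligands are named alphabetically: aqua before fluoro.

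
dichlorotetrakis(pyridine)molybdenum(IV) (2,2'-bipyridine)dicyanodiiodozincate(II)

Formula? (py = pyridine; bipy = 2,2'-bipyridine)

Cation [Mo…]: ligand charges -2, Mo(IV) ⇒ ion charge 2+.
Anion [Zn…]: ligand charges -4, Zn(II) ⇒ ion charge 2−.
One 2+ cation balances one 2− anion.

[MoCl2(py)4][Zn(bipy)(CN)2I2]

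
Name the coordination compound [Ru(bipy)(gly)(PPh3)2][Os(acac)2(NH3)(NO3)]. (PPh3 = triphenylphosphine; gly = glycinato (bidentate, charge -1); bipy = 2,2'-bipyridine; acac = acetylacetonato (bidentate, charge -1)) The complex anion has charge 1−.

(2,2'-bipyridine)(glycinato)bis(triphenylphosphine)ruthenium(II) bis(acetylacetonato)amminenitratoosmate(II)

Both ions are complex: the cation is named first with the plain metal name, the anion second with the -ate form; each ion's ligands are alphabetised independently.
The complex anion is given as 1−; its ligand charges sum to -3, so Os = +2.
A 1:1 salt means the cation carries the equal and opposite charge, 1+.
Cation: ligand charges sum to -1; for the ion to be 1+, Ru = +2.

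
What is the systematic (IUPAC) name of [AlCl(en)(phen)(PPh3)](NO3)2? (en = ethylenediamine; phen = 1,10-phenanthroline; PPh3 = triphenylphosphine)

chloro(ethylenediamine)(1,10-phenanthroline)(triphenylphosphine)aluminium(III) nitrate

The 2 nitrate counter-ions carry a total charge of -2, so each complex ion is 2+.
Ligand charges: 1×chloro (-1 each), 1×ethylenediamine (neutral), 1×1,10-phenanthroline (neutral), 1×triphenylphosphine (neutral); total -1. So Al + (-1) = 2+, giving Al = +3.
Ligands are named alphabetically: chloro before ethylenediamine before phenanthroline before triphenylphosphine.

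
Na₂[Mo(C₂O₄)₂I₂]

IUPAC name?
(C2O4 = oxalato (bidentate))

sodium diiododioxalatomolybdate(IV)

The 2 sodium counter-ions carry a total charge of +2, so each complex ion is 2−.
Ligand charges: 2×iodo (-1 each), 2×oxalato (-2 each); total -6. So Mo + (-6) = 2−, giving Mo = +4.
The complex ion is anionic, so molybdenum takes the -ate form molybdate(IV).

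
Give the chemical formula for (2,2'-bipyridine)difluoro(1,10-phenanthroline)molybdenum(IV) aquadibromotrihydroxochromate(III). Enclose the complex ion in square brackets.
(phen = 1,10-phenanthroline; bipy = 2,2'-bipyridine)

[Mo(bipy)F2(phen)][CrBr2(H2O)(OH)3]

Cation [Mo…]: ligand charges -2, Mo(IV) ⇒ ion charge 2+.
Anion [Cr…]: ligand charges -5, Cr(III) ⇒ ion charge 2−.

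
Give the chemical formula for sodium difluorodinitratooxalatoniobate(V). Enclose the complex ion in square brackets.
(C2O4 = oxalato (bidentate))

Na[Nb(C2O4)F2(NO3)2]

Ligands: 2 fluoro (F, -1), 2 nitrato (NO3, -1), 1 oxalato (C2O4, -2). Ligand charge sum = -6.
Charge balance with sodium (+1) requires 1 complex ion per 1 sodium.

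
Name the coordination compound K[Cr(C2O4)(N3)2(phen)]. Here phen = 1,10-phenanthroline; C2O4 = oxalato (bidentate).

The 1 potassium counter-ion carries a total charge of +1, so each complex ion is 1−.
Ligand charges: 2×azido (-1 each), 1×1,10-phenanthroline (neutral), 1×oxalato (-2 each); total -4. So Cr + (-4) = 1−, giving Cr = +3.
The complex ion is anionic, so chromium takes the -ate form chromate(III).

potassium diazidooxalato(1,10-phenanthroline)chromate(III)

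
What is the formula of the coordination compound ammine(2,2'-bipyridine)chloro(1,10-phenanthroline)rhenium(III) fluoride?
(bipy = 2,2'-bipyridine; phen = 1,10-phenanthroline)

[Re(bipy)Cl(NH3)(phen)]F2

Ligands: 1 ammine (NH3, neutral), 1 2,2'-bipyridine (bipy, neutral), 1 chloro (Cl, -1), 1 1,10-phenanthroline (phen, neutral). Ligand charge sum = -1.
With Re in oxidation state +3, the complex ion is [Re...]^2+.
Charge balance with fluoride (-1) requires 1 complex ion per 2 fluoride.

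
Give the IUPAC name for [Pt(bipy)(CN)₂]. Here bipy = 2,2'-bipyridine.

There is no counter-ion, so the complex is neutral overall.
Ligand charges: 1×2,2'-bipyridine (neutral), 2×cyano (-1 each); total -2. So Pt + (-2) = 0, giving Pt = +2.
Ligands are named alphabetically: bipyridine before cyano.

(2,2'-bipyridine)dicyanoplatinum(II)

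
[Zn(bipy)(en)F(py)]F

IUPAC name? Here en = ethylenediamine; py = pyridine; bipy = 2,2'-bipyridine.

(2,2'-bipyridine)(ethylenediamine)fluoro(pyridine)zinc(II) fluoride

The 1 fluoride counter-ion carries a total charge of -1, so each complex ion is 1+.
Ligand charges: 1×fluoro (-1 each), 1×ethylenediamine (neutral), 1×pyridine (neutral), 1×2,2'-bipyridine (neutral); total -1. So Zn + (-1) = 1+, giving Zn = +2.
Ligands are named alphabetically: bipyridine before ethylenediamine before fluoro before pyridine.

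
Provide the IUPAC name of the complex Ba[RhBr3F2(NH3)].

barium amminetribromodifluororhodate(III)

The 1 barium counter-ion carries a total charge of +2, so each complex ion is 2−.
Ligand charges: 1×ammine (neutral), 3×bromo (-1 each), 2×fluoro (-1 each); total -5. So Rh + (-5) = 2−, giving Rh = +3.
Ligands are named alphabetically: ammine before bromo before fluoro.
The complex ion is anionic, so rhodium takes the -ate form rhodate(III).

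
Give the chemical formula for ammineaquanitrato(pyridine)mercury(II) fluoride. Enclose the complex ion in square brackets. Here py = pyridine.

[Hg(H2O)(NH3)(NO3)(py)]F

Ligands: 1 nitrato (NO3, -1), 1 aqua (H2O, neutral), 1 pyridine (py, neutral), 1 ammine (NH3, neutral). Ligand charge sum = -1.
Charge balance with fluoride (-1) requires 1 complex ion per 1 fluoride.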